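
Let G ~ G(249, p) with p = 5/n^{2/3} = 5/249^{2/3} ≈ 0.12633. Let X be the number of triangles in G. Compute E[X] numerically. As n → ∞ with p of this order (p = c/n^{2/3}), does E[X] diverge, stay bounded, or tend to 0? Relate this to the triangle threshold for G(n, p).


Number of potential triangles: C(249, 3) = 2542124.
Each occurs with probability p³ ≈ (0.12633)³ ≈ 2.0160965e-03.
By linearity: E[X] = C(249, 3)·p³ ≈ 2542124 · 2.0160965e-03 ≈ 5125.16734.
Since α = 2/3 < 1, p = c/n^{2/3} ≫ 1/n is above the triangle threshold p ~ 1/n. Asymptotically E[X] ~ (c³/6)·n^{3(1−α)} = (5³/6)·n^{1} → ∞; triangles are abundant w.h.p.

E[X] ≈ 5125.16734; in regime p = Θ(1/n^{2/3}) E[X] diverges (above the triangle threshold p ~ 1/n).


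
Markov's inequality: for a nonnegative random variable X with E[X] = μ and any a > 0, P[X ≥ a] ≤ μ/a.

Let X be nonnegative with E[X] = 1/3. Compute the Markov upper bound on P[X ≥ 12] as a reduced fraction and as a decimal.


μ = E[X] = 1/3, a = 12.
Markov: P[X ≥ 12] ≤ μ/a = (1/3)/12 = 1/36.
Numerically: ≈ 0.028.
(Since a = 12 > μ = 0.333, the bound 1/36 is < 1 and informative.)

P[X ≥ 12] ≤ 1/36 ≈ 0.028.


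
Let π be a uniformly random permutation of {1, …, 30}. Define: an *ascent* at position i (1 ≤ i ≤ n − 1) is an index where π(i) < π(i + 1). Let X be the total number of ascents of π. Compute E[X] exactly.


Write X = Σ X_I over i = 1, …, 29, with X_I the indicator of one ascent.
There are 29 indicators.
For each fixed i, the pair (π(i), π(i+1)) is a uniformly random ordered pair of distinct values from {1, …, 30}; by symmetry P[π(i) < π(i+1)] = 1/2.
By linearity: E[X] = 29 · (1/2) = (30 − 1) · (1/2) = 29/2 ≈ 14.50000.

E[X] = 29/2 = 14.50000.


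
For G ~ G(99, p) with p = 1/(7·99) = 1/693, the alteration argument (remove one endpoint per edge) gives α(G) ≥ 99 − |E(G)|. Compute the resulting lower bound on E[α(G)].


E[|E(G)|] = C(99, 2)·p = 4851 · (1/693) = 7.
E[α(G)] ≥ n − E[|E(G)|] = 99 − 7 = 92.
Numerically: ≈ 92.000.
(This is only a lower bound; the true E[α(G)] may be larger.)

E[α(G)] ≥ 92 ≈ 92.000.


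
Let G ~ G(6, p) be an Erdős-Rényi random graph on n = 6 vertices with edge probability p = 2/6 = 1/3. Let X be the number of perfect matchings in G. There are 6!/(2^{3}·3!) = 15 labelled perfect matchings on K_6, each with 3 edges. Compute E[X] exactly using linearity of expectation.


K_6 has 6!/(2^{3}·3!) = 15 labelled perfect matchings.
For each such perfect matching H, let X_H = 1 if all 3 edges of H are present in G. Then P[X_H = 1] = p^{3} = (1/3)^{3} = 1/27.
By linearity of expectation: E[X] = Σ_H E[X_H] = 15 · p^{3} = 15 · 1/27 = 5/9.
Numerically: E[X] ≈ 0.55556.

E[X] = 15 · (1/3)^{3} = 5/9 ≈ 0.55556.


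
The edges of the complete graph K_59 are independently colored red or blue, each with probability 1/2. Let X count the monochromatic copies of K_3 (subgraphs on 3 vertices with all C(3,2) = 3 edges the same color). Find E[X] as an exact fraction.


Let X = Σ_S X_S over the C(59, 3) = 32509 subsets S of size 3, where X_S = 1 if the K_3 on S is monochromatic.
For a fixed S, the K_3 on S has C(3, 2) = 3 edges. P[all 3 edges red] = (1/2)^3, and likewise for blue, so P[monochromatic] = 2·(1/2)^3 = 2^{1 − 3} = 1/4.
By linearity of expectation: E[X] = C(59, 3) · 2^{1 − 3} = 32509 · 1/4 = 32509/4.
Numerically: E[X] ≈ 8127.2500.

E[X] = C(59,3)·2^(1−C(3,2)) = 32509/4 ≈ 8127.2500.


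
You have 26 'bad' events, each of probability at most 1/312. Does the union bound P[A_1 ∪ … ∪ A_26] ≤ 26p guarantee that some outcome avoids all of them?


Union bound: P[∪_{i=1}^{26} A_i] ≤ Σ_i P[A_i] ≤ 26·p = 26·(1/312) = 1/12.
Numerically: 1/12 ≈ 0.083333.
Is 1/12 < 1? YES.
Since P[∪ A_i] ≤ 1/12 < 1, the complement has P[∩ A_i^c] ≥ 1 − 1/12 = 11/12 > 0, so some outcome avoids every A_i.

26·p = 1/12 ≈ 0.083333; existence CERTIFIED by the union bound.


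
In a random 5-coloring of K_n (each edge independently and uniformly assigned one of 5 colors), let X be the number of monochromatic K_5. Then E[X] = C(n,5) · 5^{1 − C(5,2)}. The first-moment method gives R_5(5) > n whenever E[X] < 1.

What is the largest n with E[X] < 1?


We need C(n, 5) · 5^{1 − 10} < 1, i.e. C(n, 5) < 5^{10 − 1} = 1953125.
Check values of n near the boundary:
  n = 44: C(44, 5) = 1086008; 1086008 < 1953125? YES
  n = 45: C(45, 5) = 1221759; 1221759 < 1953125? YES
  n = 46: C(46, 5) = 1370754; 1370754 < 1953125? YES
  n = 47: C(47, 5) = 1533939; 1533939 < 1953125? YES
  n = 48: C(48, 5) = 1712304; 1712304 < 1953125? YES
  n = 49: C(49, 5) = 1906884; 1906884 < 1953125? YES
  n = 50: C(50, 5) = 2118760; 2118760 < 1953125? NO
  n = 51: C(51, 5) = 2349060; 2349060 < 1953125? NO
  n = 52: C(52, 5) = 2598960; 2598960 < 1953125? NO
The largest n with C(n, 5) < 1953125 is n = 49 (where E[X] = 1906884/1953125 ≈ 0.9763). Hence R_5(5) > 49, i.e. R_5(5) ≥ 50.

Largest n = 49; hence R_5(5) > 49.


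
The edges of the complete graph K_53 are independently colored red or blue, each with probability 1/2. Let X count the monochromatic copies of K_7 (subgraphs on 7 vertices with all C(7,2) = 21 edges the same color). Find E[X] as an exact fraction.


Let X = Σ_S X_S over the C(53, 7) = 154143080 subsets S of size 7, where X_S = 1 if the K_7 on S is monochromatic.
For a fixed S, the K_7 on S has C(7, 2) = 21 edges. P[all 21 edges red] = (1/2)^21, and likewise for blue, so P[monochromatic] = 2·(1/2)^21 = 2^{1 − 21} = 1/1048576.
By linearity of expectation: E[X] = C(53, 7) · 2^{1 − 21} = 154143080 · 1/1048576 = 19267885/131072.
Numerically: E[X] ≈ 147.002296.

E[X] = C(53,7)·2^(1−C(7,2)) = 19267885/131072 ≈ 147.002296.


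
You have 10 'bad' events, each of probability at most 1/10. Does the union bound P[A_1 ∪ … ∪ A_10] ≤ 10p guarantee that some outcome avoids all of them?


Union bound: P[∪_{i=1}^{10} A_i] ≤ Σ_i P[A_i] ≤ 10·p = 10·(1/10) = 1.
Numerically: 1 ≈ 1.0000.
Is 1 < 1? NO.
Since the bound 1 is ≥ 1, the union bound is uninformative here; it does NOT by itself certify existence.

10·p = 1 ≈ 1.0000; existence NOT certified by the union bound.


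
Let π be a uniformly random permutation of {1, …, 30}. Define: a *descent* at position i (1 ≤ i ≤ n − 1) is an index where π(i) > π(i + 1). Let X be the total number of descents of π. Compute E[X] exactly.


Write X = Σ X_I over i = 1, …, 29, with X_I the indicator of one descent.
There are 29 indicators.
For each fixed i, the pair (π(i), π(i+1)) is a uniformly random ordered pair of distinct values from {1, …, 30}; by symmetry P[π(i) > π(i+1)] = 1/2.
By linearity: E[X] = 29 · (1/2) = (30 − 1) · (1/2) = 29/2 ≈ 14.500000.

E[X] = 29/2 = 14.500000.


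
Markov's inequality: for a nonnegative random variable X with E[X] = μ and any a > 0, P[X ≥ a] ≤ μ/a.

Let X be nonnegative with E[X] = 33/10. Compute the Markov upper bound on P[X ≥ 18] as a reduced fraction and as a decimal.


μ = E[X] = 33/10, a = 18.
Markov: P[X ≥ 18] ≤ μ/a = (33/10)/18 = 11/60.
Numerically: ≈ 0.18333.
(Since a = 18 > μ = 3.30000, the bound 11/60 is < 1 and informative.)

P[X ≥ 18] ≤ 11/60 ≈ 0.18333.


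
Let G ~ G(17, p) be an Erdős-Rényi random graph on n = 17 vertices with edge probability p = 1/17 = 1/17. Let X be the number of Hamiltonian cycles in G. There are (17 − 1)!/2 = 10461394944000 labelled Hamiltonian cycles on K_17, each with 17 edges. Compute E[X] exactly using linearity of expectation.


K_17 has (17 − 1)!/2 = 10461394944000 labelled Hamiltonian cycles.
For each such Hamiltonian cycle H, let X_H = 1 if all 17 edges of H are present in G. Then P[X_H = 1] = p^{17} = (1/17)^{17} = 1/827240261886336764177.
By linearity of expectation: E[X] = Σ_H E[X_H] = 10461394944000 · p^{17} = 10461394944000 · 1/827240261886336764177 = 10461394944000/827240261886336764177.
Numerically: E[X] ≈ 1.26e-08.

E[X] = 10461394944000 · (1/17)^{17} = 10461394944000/827240261886336764177 ≈ 1.26e-08.


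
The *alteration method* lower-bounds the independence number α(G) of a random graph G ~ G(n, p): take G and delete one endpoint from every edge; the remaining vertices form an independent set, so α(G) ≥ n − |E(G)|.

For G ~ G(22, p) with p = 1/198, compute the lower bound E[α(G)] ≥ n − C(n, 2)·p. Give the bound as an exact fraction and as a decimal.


E[|E(G)|] = C(22, 2)·p = 231 · (1/198) = 7/6.
E[α(G)] ≥ n − E[|E(G)|] = 22 − 7/6 = 125/6.
Numerically: ≈ 20.833333.
(This is only a lower bound; the true E[α(G)] may be larger.)

E[α(G)] ≥ 125/6 ≈ 20.833333.


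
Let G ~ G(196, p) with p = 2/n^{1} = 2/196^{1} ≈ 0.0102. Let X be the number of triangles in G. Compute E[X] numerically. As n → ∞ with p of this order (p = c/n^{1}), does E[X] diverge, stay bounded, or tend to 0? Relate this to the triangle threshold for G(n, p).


Number of potential triangles: C(196, 3) = 1235780.
Each occurs with probability p³ ≈ (0.0102)³ ≈ 1.06248e-06.
By linearity: E[X] = C(196, 3)·p³ ≈ 1235780 · 1.06248e-06 ≈ 1.313.
Here α = 1, so p = 2/n is exactly at the triangle threshold p ~ 1/n. Asymptotically E[X] → c³/6 = 2³/6 = 4/3 ≈ 1.333, a bounded constant. In this regime the triangle count is asymptotically Poisson(c³/6).

E[X] ≈ 1.313; in regime p = Θ(1/n^{1}) E[X] stays bounded (at the triangle threshold p ~ 1/n).


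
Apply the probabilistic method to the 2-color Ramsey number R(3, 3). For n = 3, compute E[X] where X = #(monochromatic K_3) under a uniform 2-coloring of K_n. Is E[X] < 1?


E[X] = C(3, 3) · 2^{1 − 3} = 1 · 2^{−2} = 1/4.
As a reduced fraction: E[X] = 1/4 ≈ 0.2500000.
Is E[X] < 1? YES.
Since E[X] < 1, there exists a 2-coloring of K_{3} with no monochromatic K_3; hence R(3, 3) > 3.

E[X] = 1/4 ≈ 0.2500000; E[X] < 1, so R(3, 3) > 3.


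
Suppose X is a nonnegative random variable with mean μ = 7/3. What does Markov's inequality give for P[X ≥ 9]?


μ = E[X] = 7/3, a = 9.
Markov: P[X ≥ 9] ≤ μ/a = (7/3)/9 = 7/27.
Numerically: ≈ 0.25926.
(Since a = 9 > μ = 2.33333, the bound 7/27 is < 1 and informative.)

P[X ≥ 9] ≤ 7/27 ≈ 0.25926.


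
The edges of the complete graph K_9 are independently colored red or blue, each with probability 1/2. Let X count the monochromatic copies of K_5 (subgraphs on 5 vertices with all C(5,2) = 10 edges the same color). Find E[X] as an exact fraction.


Let X = Σ_S X_S over the C(9, 5) = 126 subsets S of size 5, where X_S = 1 if the K_5 on S is monochromatic.
For a fixed S, the K_5 on S has C(5, 2) = 10 edges. P[all 10 edges red] = (1/2)^10, and likewise for blue, so P[monochromatic] = 2·(1/2)^10 = 2^{1 − 10} = 1/512.
Summing: E[X] = C(9, 5) · 2^{1 − 10} = 126 · 1/512 = 63/256.
Numerically: E[X] ≈ 0.2461.

E[X] = C(9,5)·2^(1−C(5,2)) = 63/256 ≈ 0.2461.


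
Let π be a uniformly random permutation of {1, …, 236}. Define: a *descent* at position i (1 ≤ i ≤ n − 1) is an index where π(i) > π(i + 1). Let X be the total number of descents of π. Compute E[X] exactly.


Write X = Σ X_I over i = 1, …, 235, with X_I the indicator of one descent.
There are 235 indicators.
For each fixed i, the pair (π(i), π(i+1)) is a uniformly random ordered pair of distinct values from {1, …, 236}; by symmetry P[π(i) > π(i+1)] = 1/2.
By linearity: E[X] = 235 · (1/2) = (236 − 1) · (1/2) = 235/2 ≈ 117.5000.

E[X] = 235/2 = 117.5000.


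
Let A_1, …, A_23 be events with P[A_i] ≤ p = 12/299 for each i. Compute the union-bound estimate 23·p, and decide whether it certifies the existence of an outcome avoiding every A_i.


Union bound: P[∪_{i=1}^{23} A_i] ≤ Σ_i P[A_i] ≤ 23·p = 23·(12/299) = 12/13.
Numerically: 12/13 ≈ 0.9230769.
Is 12/13 < 1? YES.
Since P[∪ A_i] ≤ 12/13 < 1, the complement has P[∩ A_i^c] ≥ 1 − 12/13 = 1/13 > 0, so some outcome avoids every A_i.

23·p = 12/13 ≈ 0.9230769; existence CERTIFIED by the union bound.


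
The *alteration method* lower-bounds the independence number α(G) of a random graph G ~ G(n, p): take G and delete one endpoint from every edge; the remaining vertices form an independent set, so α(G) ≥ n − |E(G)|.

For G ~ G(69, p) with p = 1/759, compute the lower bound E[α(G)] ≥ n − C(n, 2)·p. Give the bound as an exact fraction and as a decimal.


E[|E(G)|] = C(69, 2)·p = 2346 · (1/759) = 34/11.
E[α(G)] ≥ n − E[|E(G)|] = 69 − 34/11 = 725/11.
Numerically: ≈ 65.9091.
(This is only a lower bound; the true E[α(G)] may be larger.)

E[α(G)] ≥ 725/11 ≈ 65.9091.


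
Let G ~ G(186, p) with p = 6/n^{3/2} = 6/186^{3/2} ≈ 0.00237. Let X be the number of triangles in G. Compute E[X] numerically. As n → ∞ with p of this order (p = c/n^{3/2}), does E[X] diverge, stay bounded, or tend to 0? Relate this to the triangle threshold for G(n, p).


Number of potential triangles: C(186, 3) = 1055240.
Each occurs with probability p³ ≈ (0.00237)³ ≈ 1.32326e-08.
By linearity: E[X] = C(186, 3)·p³ ≈ 1055240 · 1.32326e-08 ≈ 0.014.
Since α = 3/2 > 1, p = c/n^{3/2} = o(1/n) is below the triangle threshold p ~ 1/n. Asymptotically E[X] ~ (c³/6)·n^{3(1−α)} = (6³/6)·n^{-1.5} → 0, so by Markov's inequality G has no triangles w.h.p.

E[X] ≈ 0.014; in regime p = Θ(1/n^{3/2}) E[X] tends to 0 (below the triangle threshold p ~ 1/n).


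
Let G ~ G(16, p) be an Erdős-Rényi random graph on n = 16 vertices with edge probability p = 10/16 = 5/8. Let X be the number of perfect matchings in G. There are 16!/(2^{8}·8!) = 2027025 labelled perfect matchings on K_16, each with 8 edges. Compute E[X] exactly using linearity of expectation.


K_16 has 16!/(2^{8}·8!) = 2027025 labelled perfect matchings.
For each such perfect matching H, let X_H = 1 if all 8 edges of H are present in G. Then P[X_H = 1] = p^{8} = (5/8)^{8} = 390625/16777216.
By linearity of expectation: E[X] = Σ_H E[X_H] = 2027025 · p^{8} = 2027025 · 390625/16777216 = 791806640625/16777216.
Numerically: E[X] ≈ 4.72e+04.

E[X] = 2027025 · (5/8)^{8} = 791806640625/16777216 ≈ 4.72e+04.


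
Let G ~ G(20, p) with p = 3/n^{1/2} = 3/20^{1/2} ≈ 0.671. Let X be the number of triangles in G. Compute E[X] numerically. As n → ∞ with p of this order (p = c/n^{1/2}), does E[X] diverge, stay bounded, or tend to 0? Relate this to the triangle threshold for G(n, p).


Number of potential triangles: C(20, 3) = 1140.
Each occurs with probability p³ ≈ (0.671)³ ≈ 3.01869e-01.
By linearity: E[X] = C(20, 3)·p³ ≈ 1140 · 3.01869e-01 ≈ 344.131.
Since α = 1/2 < 1, p = c/n^{1/2} ≫ 1/n is above the triangle threshold p ~ 1/n. Asymptotically E[X] ~ (c³/6)·n^{3(1−α)} = (3³/6)·n^{1.5} → ∞; triangles are abundant w.h.p.

E[X] ≈ 344.131; in regime p = Θ(1/n^{1/2}) E[X] diverges (above the triangle threshold p ~ 1/n).


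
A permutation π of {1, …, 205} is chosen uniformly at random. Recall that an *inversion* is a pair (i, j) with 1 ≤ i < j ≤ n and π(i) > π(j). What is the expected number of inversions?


Write X = Σ X_I over the C(205, 2) = 20910 pairs i < j, with X_I the indicator of one inversion.
There are 20910 indicators.
For each fixed pair i < j, the values π(i) and π(j) are two distinct elements of {1, …, 205} in uniformly random order; by symmetry P[π(i) > π(j)] = 1/2.
By linearity: E[X] = 20910 · (1/2) = C(205, 2) · (1/2) = 20910/2 = 10455 ≈ 10455.00000.

E[X] = 10455 = 10455.00000.


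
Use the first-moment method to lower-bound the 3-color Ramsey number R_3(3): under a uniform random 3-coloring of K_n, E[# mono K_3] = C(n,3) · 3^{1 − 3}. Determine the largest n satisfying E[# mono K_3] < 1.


We need C(n, 3) · 3^{1 − 3} < 1, i.e. C(n, 3) < 3^{3 − 1} = 9.
Check values of n near the boundary:
  n = 3: C(3, 3) = 1; 1 < 9? YES
  n = 4: C(4, 3) = 4; 4 < 9? YES
  n = 5: C(5, 3) = 10; 10 < 9? NO
The largest n with C(n, 3) < 9 is n = 4 (where E[X] = 4/9 ≈ 0.4444444). Hence R_3(3) > 4, i.e. R_3(3) ≥ 5.

Largest n = 4; hence R_3(3) > 4.


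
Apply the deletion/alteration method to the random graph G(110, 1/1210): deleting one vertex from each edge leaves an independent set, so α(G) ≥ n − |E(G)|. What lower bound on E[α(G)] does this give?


E[|E(G)|] = C(110, 2)·p = 5995 · (1/1210) = 109/22.
E[α(G)] ≥ n − E[|E(G)|] = 110 − 109/22 = 2311/22.
Numerically: ≈ 105.0455.
(This is only a lower bound; the true E[α(G)] may be larger.)

E[α(G)] ≥ 2311/22 ≈ 105.0455.


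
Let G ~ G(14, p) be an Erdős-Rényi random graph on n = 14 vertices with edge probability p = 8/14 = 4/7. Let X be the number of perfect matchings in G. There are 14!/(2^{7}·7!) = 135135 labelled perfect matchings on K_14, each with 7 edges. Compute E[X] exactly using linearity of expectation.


K_14 has 14!/(2^{7}·7!) = 135135 labelled perfect matchings.
For each such perfect matching H, let X_H = 1 if all 7 edges of H are present in G. Then P[X_H = 1] = p^{7} = (4/7)^{7} = 16384/823543.
By linearity: E[X] = Σ_H E[X_H] = 135135 · p^{7} = 135135 · 16384/823543 = 316293120/117649.
Numerically: E[X] ≈ 2.69e+03.

E[X] = 135135 · (4/7)^{7} = 316293120/117649 ≈ 2.69e+03.


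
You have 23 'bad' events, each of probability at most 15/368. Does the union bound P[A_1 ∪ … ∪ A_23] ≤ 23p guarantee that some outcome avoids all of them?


Union bound: P[∪_{i=1}^{23} A_i] ≤ Σ_i P[A_i] ≤ 23·p = 23·(15/368) = 15/16.
Numerically: 15/16 ≈ 0.93750.
Is 15/16 < 1? YES.
Since P[∪ A_i] ≤ 15/16 < 1, the complement has P[∩ A_i^c] ≥ 1 − 15/16 = 1/16 > 0, so some outcome avoids every A_i.

23·p = 15/16 ≈ 0.93750; existence CERTIFIED by the union bound.


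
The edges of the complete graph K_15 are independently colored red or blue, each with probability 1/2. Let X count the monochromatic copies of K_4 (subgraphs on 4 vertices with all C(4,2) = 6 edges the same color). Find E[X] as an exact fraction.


Let X = Σ_S X_S over the C(15, 4) = 1365 subsets S of size 4, where X_S = 1 if the K_4 on S is monochromatic.
For a fixed S, the K_4 on S has C(4, 2) = 6 edges. P[all 6 edges red] = (1/2)^6, and likewise for blue, so P[monochromatic] = 2·(1/2)^6 = 2^{1 − 6} = 1/32.
By linearity: E[X] = C(15, 4) · 2^{1 − 6} = 1365 · 1/32 = 1365/32.
Numerically: E[X] ≈ 42.6562.

E[X] = C(15,4)·2^(1−C(4,2)) = 1365/32 ≈ 42.6562.


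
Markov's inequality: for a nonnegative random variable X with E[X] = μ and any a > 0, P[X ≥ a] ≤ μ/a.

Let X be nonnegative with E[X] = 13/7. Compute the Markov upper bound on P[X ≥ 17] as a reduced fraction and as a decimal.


μ = E[X] = 13/7, a = 17.
Markov: P[X ≥ 17] ≤ μ/a = (13/7)/17 = 13/119.
Numerically: ≈ 0.109.
(Since a = 17 > μ = 1.857, the bound 13/119 is < 1 and informative.)

P[X ≥ 17] ≤ 13/119 ≈ 0.109.


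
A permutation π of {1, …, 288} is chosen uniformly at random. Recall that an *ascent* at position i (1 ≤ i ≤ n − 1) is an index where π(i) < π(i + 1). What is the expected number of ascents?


Write X = Σ X_I over i = 1, …, 287, with X_I the indicator of one ascent.
There are 287 indicators.
For each fixed i, the pair (π(i), π(i+1)) is a uniformly random ordered pair of distinct values from {1, …, 288}; by symmetry P[π(i) < π(i+1)] = 1/2.
By linearity: E[X] = 287 · (1/2) = (288 − 1) · (1/2) = 287/2 ≈ 143.500000.

E[X] = 287/2 = 143.500000.


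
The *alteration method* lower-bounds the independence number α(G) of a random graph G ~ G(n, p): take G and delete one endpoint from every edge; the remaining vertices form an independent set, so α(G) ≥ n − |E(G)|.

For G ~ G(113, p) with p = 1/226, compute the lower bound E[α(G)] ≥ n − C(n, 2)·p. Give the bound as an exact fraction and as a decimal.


E[|E(G)|] = C(113, 2)·p = 6328 · (1/226) = 28.
E[α(G)] ≥ n − E[|E(G)|] = 113 − 28 = 85.
Numerically: ≈ 85.00000.
(This is only a lower bound; the true E[α(G)] may be larger.)

E[α(G)] ≥ 85 ≈ 85.00000.


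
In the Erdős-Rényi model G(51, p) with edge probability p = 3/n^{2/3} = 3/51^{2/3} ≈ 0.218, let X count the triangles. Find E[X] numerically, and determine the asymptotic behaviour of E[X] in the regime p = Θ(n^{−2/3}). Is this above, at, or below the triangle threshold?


Number of potential triangles: C(51, 3) = 20825.
Each occurs with probability p³ ≈ (0.218)³ ≈ 1.03806e-02.
By linearity: E[X] = C(51, 3)·p³ ≈ 20825 · 1.03806e-02 ≈ 216.176.
Since α = 2/3 < 1, p = c/n^{2/3} ≫ 1/n is above the triangle threshold p ~ 1/n. Asymptotically E[X] ~ (c³/6)·n^{3(1−α)} = (3³/6)·n^{1} → ∞; triangles are abundant w.h.p.

E[X] ≈ 216.176; in regime p = Θ(1/n^{2/3}) E[X] diverges (above the triangle threshold p ~ 1/n).


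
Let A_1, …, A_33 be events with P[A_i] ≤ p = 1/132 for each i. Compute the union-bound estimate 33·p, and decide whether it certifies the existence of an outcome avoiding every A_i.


Union bound: P[∪_{i=1}^{33} A_i] ≤ Σ_i P[A_i] ≤ 33·p = 33·(1/132) = 1/4.
Numerically: 1/4 ≈ 0.25000.
Is 1/4 < 1? YES.
Since P[∪ A_i] ≤ 1/4 < 1, the complement has P[∩ A_i^c] ≥ 1 − 1/4 = 3/4 > 0, so some outcome avoids every A_i.

33·p = 1/4 ≈ 0.25000; existence CERTIFIED by the union bound.


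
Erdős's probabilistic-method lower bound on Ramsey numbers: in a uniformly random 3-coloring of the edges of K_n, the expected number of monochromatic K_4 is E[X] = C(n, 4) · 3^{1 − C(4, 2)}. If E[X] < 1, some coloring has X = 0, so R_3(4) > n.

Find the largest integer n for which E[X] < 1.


We need C(n, 4) · 3^{1 − 6} < 1, i.e. C(n, 4) < 3^{6 − 1} = 243.
Check values of n near the boundary:
  n = 4: C(4, 4) = 1; 1 < 243? YES
  n = 5: C(5, 4) = 5; 5 < 243? YES
  n = 6: C(6, 4) = 15; 15 < 243? YES
  n = 7: C(7, 4) = 35; 35 < 243? YES
  n = 8: C(8, 4) = 70; 70 < 243? YES
  n = 9: C(9, 4) = 126; 126 < 243? YES
  n = 10: C(10, 4) = 210; 210 < 243? YES
  n = 11: C(11, 4) = 330; 330 < 243? NO
  n = 12: C(12, 4) = 495; 495 < 243? NO
  n = 13: C(13, 4) = 715; 715 < 243? NO
The largest n with C(n, 4) < 243 is n = 10 (where E[X] = 70/81 ≈ 0.864). Hence R_3(4) > 10, i.e. R_3(4) ≥ 11.

Largest n = 10; hence R_3(4) > 10.


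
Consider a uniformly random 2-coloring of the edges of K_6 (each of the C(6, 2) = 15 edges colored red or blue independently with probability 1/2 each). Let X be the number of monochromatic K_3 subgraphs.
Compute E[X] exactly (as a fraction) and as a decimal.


Let X = Σ_S X_S over the C(6, 3) = 20 subsets S of size 3, where X_S = 1 if the K_3 on S is monochromatic.
For a fixed S, the K_3 on S has C(3, 2) = 3 edges. P[all 3 edges red] = (1/2)^3, and likewise for blue, so P[monochromatic] = 2·(1/2)^3 = 2^{1 − 3} = 1/4.
By linearity: E[X] = C(6, 3) · 2^{1 − 3} = 20 · 1/4 = 5.
Numerically: E[X] ≈ 5.000000.

E[X] = C(6,3)·2^(1−C(3,2)) = 5 ≈ 5.000000.


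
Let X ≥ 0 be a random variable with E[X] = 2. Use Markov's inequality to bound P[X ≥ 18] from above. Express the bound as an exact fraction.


μ = E[X] = 2, a = 18.
Markov: P[X ≥ 18] ≤ μ/a = (2)/18 = 1/9.
Numerically: ≈ 0.11111.
(Since a = 18 > μ = 2.00000, the bound 1/9 is < 1 and informative.)

P[X ≥ 18] ≤ 1/9 ≈ 0.11111.


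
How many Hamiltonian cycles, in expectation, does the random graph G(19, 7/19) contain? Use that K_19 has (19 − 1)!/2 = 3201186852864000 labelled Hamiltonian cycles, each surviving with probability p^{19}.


K_19 has (19 − 1)!/2 = 3201186852864000 labelled Hamiltonian cycles.
For each such Hamiltonian cycle H, let X_H = 1 if all 19 edges of H are present in G. Then P[X_H = 1] = p^{19} = (7/19)^{19} = 11398895185373143/1978419655660313589123979.
By linearity: E[X] = Σ_H E[X_H] = 3201186852864000 · p^{19} = 3201186852864000 · 11398895185373143/1978419655660313589123979 = 36489993404591253525678231552000/1978419655660313589123979.
Numerically: E[X] ≈ 1.844e+07.

E[X] = 3201186852864000 · (7/19)^{19} = 36489993404591253525678231552000/1978419655660313589123979 ≈ 1.844e+07.


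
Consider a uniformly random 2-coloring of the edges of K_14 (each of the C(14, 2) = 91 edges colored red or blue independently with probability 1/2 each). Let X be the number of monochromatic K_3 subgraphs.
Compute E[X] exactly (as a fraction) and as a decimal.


Let X = Σ_S X_S over the C(14, 3) = 364 subsets S of size 3, where X_S = 1 if the K_3 on S is monochromatic.
For a fixed S, the K_3 on S has C(3, 2) = 3 edges. P[all 3 edges red] = (1/2)^3, and likewise for blue, so P[monochromatic] = 2·(1/2)^3 = 2^{1 − 3} = 1/4.
By linearity of expectation: E[X] = C(14, 3) · 2^{1 − 3} = 364 · 1/4 = 91.
Numerically: E[X] ≈ 91.000000.

E[X] = C(14,3)·2^(1−C(3,2)) = 91 ≈ 91.000000.


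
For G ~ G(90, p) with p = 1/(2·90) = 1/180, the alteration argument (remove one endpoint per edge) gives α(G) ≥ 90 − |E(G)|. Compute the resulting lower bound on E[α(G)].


E[|E(G)|] = C(90, 2)·p = 4005 · (1/180) = 89/4.
E[α(G)] ≥ n − E[|E(G)|] = 90 − 89/4 = 271/4.
Numerically: ≈ 67.750000.
(This is only a lower bound; the true E[α(G)] may be larger.)

E[α(G)] ≥ 271/4 ≈ 67.750000.


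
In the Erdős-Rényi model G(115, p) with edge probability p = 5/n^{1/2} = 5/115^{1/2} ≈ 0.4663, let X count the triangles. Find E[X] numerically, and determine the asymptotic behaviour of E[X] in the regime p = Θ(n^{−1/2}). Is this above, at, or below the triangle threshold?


Number of potential triangles: C(115, 3) = 246905.
Each occurs with probability p³ ≈ (0.4663)³ ≈ 1.013592e-01.
By linearity: E[X] = C(115, 3)·p³ ≈ 246905 · 1.013592e-01 ≈ 25026.0978.
Since α = 1/2 < 1, p = c/n^{1/2} ≫ 1/n is above the triangle threshold p ~ 1/n. Asymptotically E[X] ~ (c³/6)·n^{3(1−α)} = (5³/6)·n^{1.5} → ∞; triangles are abundant w.h.p.

E[X] ≈ 25026.0978; in regime p = Θ(1/n^{1/2}) E[X] diverges (above the triangle threshold p ~ 1/n).


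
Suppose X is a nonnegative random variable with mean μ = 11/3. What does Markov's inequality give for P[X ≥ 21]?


μ = E[X] = 11/3, a = 21.
Markov: P[X ≥ 21] ≤ μ/a = (11/3)/21 = 11/63.
Numerically: ≈ 0.175.
(Since a = 21 > μ = 3.667, the bound 11/63 is < 1 and informative.)

P[X ≥ 21] ≤ 11/63 ≈ 0.175.


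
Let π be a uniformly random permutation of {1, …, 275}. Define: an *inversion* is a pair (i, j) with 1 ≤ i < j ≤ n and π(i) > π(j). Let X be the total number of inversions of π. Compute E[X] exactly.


Write X = Σ X_I over the C(275, 2) = 37675 pairs i < j, with X_I the indicator of one inversion.
There are 37675 indicators.
For each fixed pair i < j, the values π(i) and π(j) are two distinct elements of {1, …, 275} in uniformly random order; by symmetry P[π(i) > π(j)] = 1/2.
By linearity: E[X] = 37675 · (1/2) = C(275, 2) · (1/2) = 37675/2 = 37675/2 ≈ 18837.500000.

E[X] = 37675/2 = 18837.500000.


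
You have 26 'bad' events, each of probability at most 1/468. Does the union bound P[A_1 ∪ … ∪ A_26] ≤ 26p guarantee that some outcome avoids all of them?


Union bound: P[∪_{i=1}^{26} A_i] ≤ Σ_i P[A_i] ≤ 26·p = 26·(1/468) = 1/18.
Numerically: 1/18 ≈ 0.055556.
Is 1/18 < 1? YES.
Since P[∪ A_i] ≤ 1/18 < 1, the complement has P[∩ A_i^c] ≥ 1 − 1/18 = 17/18 > 0, so some outcome avoids every A_i.

26·p = 1/18 ≈ 0.055556; existence CERTIFIED by the union bound.


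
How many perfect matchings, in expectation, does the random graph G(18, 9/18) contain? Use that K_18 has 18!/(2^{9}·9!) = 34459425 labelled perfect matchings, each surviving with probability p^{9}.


K_18 has 18!/(2^{9}·9!) = 34459425 labelled perfect matchings.
For each such perfect matching H, let X_H = 1 if all 9 edges of H are present in G. Then P[X_H = 1] = p^{9} = (1/2)^{9} = 1/512.
By linearity of expectation: E[X] = Σ_H E[X_H] = 34459425 · p^{9} = 34459425 · 1/512 = 34459425/512.
Numerically: E[X] ≈ 6.73e+04.

E[X] = 34459425 · (1/2)^{9} = 34459425/512 ≈ 6.73e+04.


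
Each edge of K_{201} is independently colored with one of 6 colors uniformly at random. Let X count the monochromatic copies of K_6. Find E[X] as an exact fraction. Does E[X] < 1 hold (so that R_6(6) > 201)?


E[X] = C(201, 6) · 6^{1 − 15} = 84944276340 · 6^{−14} = 84944276340/78364164096.
As a reduced fraction: E[X] = 7078689695/6530347008 ≈ 1.0839684.
Is E[X] < 1? NO.
Since E[X] ≥ 1, the first-moment bound is inconclusive at n = 201; it does NOT by itself certify R_6(6) > 201.

E[X] = 7078689695/6530347008 ≈ 1.0839684; E[X] ≥ 1; first-moment method inconclusive here.


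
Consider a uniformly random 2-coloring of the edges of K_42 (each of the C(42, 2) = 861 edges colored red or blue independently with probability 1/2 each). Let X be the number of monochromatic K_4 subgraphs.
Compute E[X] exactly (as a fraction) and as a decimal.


Let X = Σ_S X_S over the C(42, 4) = 111930 subsets S of size 4, where X_S = 1 if the K_4 on S is monochromatic.
For a fixed S, the K_4 on S has C(4, 2) = 6 edges. P[all 6 edges red] = (1/2)^6, and likewise for blue, so P[monochromatic] = 2·(1/2)^6 = 2^{1 − 6} = 1/32.
By linearity: E[X] = C(42, 4) · 2^{1 − 6} = 111930 · 1/32 = 55965/16.
Numerically: E[X] ≈ 3497.81250.

E[X] = C(42,4)·2^(1−C(4,2)) = 55965/16 ≈ 3497.81250.


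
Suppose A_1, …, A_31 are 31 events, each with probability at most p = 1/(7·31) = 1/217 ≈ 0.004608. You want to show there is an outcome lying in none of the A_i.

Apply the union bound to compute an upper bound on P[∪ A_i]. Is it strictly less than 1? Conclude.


Union bound: P[∪_{i=1}^{31} A_i] ≤ Σ_i P[A_i] ≤ 31·p = 31·(1/217) = 1/7.
Numerically: 1/7 ≈ 0.142857.
Is 1/7 < 1? YES.
Since P[∪ A_i] ≤ 1/7 < 1, the complement has P[∩ A_i^c] ≥ 1 − 1/7 = 6/7 > 0, so some outcome avoids every A_i.

31·p = 1/7 ≈ 0.142857; existence CERTIFIED by the union bound.


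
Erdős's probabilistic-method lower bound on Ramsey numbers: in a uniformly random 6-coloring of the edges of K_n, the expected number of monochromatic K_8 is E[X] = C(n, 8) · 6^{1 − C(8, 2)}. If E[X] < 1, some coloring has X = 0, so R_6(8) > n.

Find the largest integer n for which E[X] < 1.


We need C(n, 8) · 6^{1 − 28} < 1, i.e. C(n, 8) < 6^{28 − 1} = 1023490369077469249536.
Check values of n near the boundary:
  n = 1593: C(1593, 8) = 1010555394551193970323; 1010555394551193970323 < 1023490369077469249536? YES
  n = 1594: C(1594, 8) = 1015652773590544255167; 1015652773590544255167 < 1023490369077469249536? YES
  n = 1595: C(1595, 8) = 1020772636343363633895; 1020772636343363633895 < 1023490369077469249536? YES
  n = 1596: C(1596, 8) = 1025915067760710553965; 1025915067760710553965 < 1023490369077469249536? NO
The largest n with C(n, 8) < 1023490369077469249536 is n = 1595 (where E[X] = 113419181815929292655/113721152119718805504 ≈ 0.9973446). Hence R_6(8) > 1595, i.e. R_6(8) ≥ 1596.

Largest n = 1595; hence R_6(8) > 1595.


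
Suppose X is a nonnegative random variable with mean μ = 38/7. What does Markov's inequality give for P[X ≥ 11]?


μ = E[X] = 38/7, a = 11.
Markov: P[X ≥ 11] ≤ μ/a = (38/7)/11 = 38/77.
Numerically: ≈ 0.494.
(Since a = 11 > μ = 5.429, the bound 38/77 is < 1 and informative.)

P[X ≥ 11] ≤ 38/77 ≈ 0.494.


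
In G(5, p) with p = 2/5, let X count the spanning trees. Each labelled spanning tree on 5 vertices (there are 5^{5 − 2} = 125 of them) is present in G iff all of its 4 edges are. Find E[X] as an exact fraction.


K_5 has 5^{5 − 2} = 125 labelled spanning trees.
For each such spanning tree H, let X_H = 1 if all 4 edges of H are present in G. Then P[X_H = 1] = p^{4} = (2/5)^{4} = 16/625.
By linearity: E[X] = Σ_H E[X_H] = 125 · p^{4} = 125 · 16/625 = 16/5.
Numerically: E[X] ≈ 3.2.

E[X] = 125 · (2/5)^{4} = 16/5 ≈ 3.2.


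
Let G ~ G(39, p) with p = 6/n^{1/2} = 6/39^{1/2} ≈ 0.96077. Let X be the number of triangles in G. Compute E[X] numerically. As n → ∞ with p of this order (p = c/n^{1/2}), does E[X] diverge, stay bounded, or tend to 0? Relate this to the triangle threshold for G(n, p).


Number of potential triangles: C(39, 3) = 9139.
Each occurs with probability p³ ≈ (0.96077)³ ≈ 8.8686362e-01.
By linearity: E[X] = C(39, 3)·p³ ≈ 9139 · 8.8686362e-01 ≈ 8105.04663.
Since α = 1/2 < 1, p = c/n^{1/2} ≫ 1/n is above the triangle threshold p ~ 1/n. Asymptotically E[X] ~ (c³/6)·n^{3(1−α)} = (6³/6)·n^{1.5} → ∞; triangles are abundant w.h.p.

E[X] ≈ 8105.04663; in regime p = Θ(1/n^{1/2}) E[X] diverges (above the triangle threshold p ~ 1/n).


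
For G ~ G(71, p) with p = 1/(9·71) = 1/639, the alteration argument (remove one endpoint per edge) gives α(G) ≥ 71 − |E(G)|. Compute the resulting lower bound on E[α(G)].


E[|E(G)|] = C(71, 2)·p = 2485 · (1/639) = 35/9.
E[α(G)] ≥ n − E[|E(G)|] = 71 − 35/9 = 604/9.
Numerically: ≈ 67.11111.
(This is only a lower bound; the true E[α(G)] may be larger.)

E[α(G)] ≥ 604/9 ≈ 67.11111.


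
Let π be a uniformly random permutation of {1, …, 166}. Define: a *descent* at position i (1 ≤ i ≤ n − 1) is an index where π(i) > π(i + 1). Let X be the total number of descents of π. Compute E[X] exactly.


Write X = Σ X_I over i = 1, …, 165, with X_I the indicator of one descent.
There are 165 indicators.
For each fixed i, the pair (π(i), π(i+1)) is a uniformly random ordered pair of distinct values from {1, …, 166}; by symmetry P[π(i) > π(i+1)] = 1/2.
By linearity: E[X] = 165 · (1/2) = (166 − 1) · (1/2) = 165/2 ≈ 82.500000.

E[X] = 165/2 = 82.500000.


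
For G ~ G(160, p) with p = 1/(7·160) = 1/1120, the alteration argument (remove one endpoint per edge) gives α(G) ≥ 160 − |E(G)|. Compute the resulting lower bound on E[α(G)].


E[|E(G)|] = C(160, 2)·p = 12720 · (1/1120) = 159/14.
E[α(G)] ≥ n − E[|E(G)|] = 160 − 159/14 = 2081/14.
Numerically: ≈ 148.6429.
(This is only a lower bound; the true E[α(G)] may be larger.)

E[α(G)] ≥ 2081/14 ≈ 148.6429.


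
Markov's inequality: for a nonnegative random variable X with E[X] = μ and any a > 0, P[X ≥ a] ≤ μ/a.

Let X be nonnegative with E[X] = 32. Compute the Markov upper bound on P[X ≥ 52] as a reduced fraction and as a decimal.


μ = E[X] = 32, a = 52.
Markov: P[X ≥ 52] ≤ μ/a = (32)/52 = 8/13.
Numerically: ≈ 0.61538.
(Since a = 52 > μ = 32.00000, the bound 8/13 is < 1 and informative.)

P[X ≥ 52] ≤ 8/13 ≈ 0.61538.


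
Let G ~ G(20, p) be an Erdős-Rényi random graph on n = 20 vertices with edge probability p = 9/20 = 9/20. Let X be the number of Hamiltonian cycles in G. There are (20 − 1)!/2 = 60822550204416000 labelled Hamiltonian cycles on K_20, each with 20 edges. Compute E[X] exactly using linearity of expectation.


K_20 has (20 − 1)!/2 = 60822550204416000 labelled Hamiltonian cycles.
For each such Hamiltonian cycle H, let X_H = 1 if all 20 edges of H are present in G. Then P[X_H = 1] = p^{20} = (9/20)^{20} = 12157665459056928801/104857600000000000000000000.
By linearity of expectation: E[X] = Σ_H E[X_H] = 60822550204416000 · p^{20} = 60822550204416000 · 12157665459056928801/104857600000000000000000000 = 180532279724605553545860280221/25600000000000000000.
Numerically: E[X] ≈ 7.052e+09.

E[X] = 60822550204416000 · (9/20)^{20} = 180532279724605553545860280221/25600000000000000000 ≈ 7.052e+09.


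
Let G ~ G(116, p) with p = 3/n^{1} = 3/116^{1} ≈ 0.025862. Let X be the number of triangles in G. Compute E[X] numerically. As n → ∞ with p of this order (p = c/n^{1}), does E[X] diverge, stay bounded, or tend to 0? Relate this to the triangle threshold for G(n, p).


Number of potential triangles: C(116, 3) = 253460.
Each occurs with probability p³ ≈ (0.025862)³ ≈ 1.7297757e-05.
By linearity: E[X] = C(116, 3)·p³ ≈ 253460 · 1.7297757e-05 ≈ 4.38429.
Here α = 1, so p = 3/n is exactly at the triangle threshold p ~ 1/n. Asymptotically E[X] → c³/6 = 3³/6 = 9/2 ≈ 4.50000, a bounded constant. In this regime the triangle count is asymptotically Poisson(c³/6).

E[X] ≈ 4.38429; in regime p = Θ(1/n^{1}) E[X] stays bounded (at the triangle threshold p ~ 1/n).


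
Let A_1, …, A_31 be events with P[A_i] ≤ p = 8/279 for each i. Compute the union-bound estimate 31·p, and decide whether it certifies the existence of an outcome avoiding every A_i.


Union bound: P[∪_{i=1}^{31} A_i] ≤ Σ_i P[A_i] ≤ 31·p = 31·(8/279) = 8/9.
Numerically: 8/9 ≈ 0.888889.
Is 8/9 < 1? YES.
Since P[∪ A_i] ≤ 8/9 < 1, the complement has P[∩ A_i^c] ≥ 1 − 8/9 = 1/9 > 0, so some outcome avoids every A_i.

31·p = 8/9 ≈ 0.888889; existence CERTIFIED by the union bound.


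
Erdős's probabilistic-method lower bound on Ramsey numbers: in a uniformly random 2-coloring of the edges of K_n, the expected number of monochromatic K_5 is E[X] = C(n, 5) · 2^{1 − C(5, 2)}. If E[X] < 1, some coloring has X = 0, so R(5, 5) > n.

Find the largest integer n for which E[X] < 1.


We need C(n, 5) · 2^{1 − 10} < 1, i.e. C(n, 5) < 2^{10 − 1} = 512.
Check values of n near the boundary:
  n = 10: C(10, 5) = 252; 252 < 512? YES
  n = 11: C(11, 5) = 462; 462 < 512? YES
  n = 12: C(12, 5) = 792; 792 < 512? NO
  n = 13: C(13, 5) = 1287; 1287 < 512? NO
  n = 14: C(14, 5) = 2002; 2002 < 512? NO
The largest n with C(n, 5) < 512 is n = 11 (where E[X] = 231/256 ≈ 0.902344). Hence R(5, 5) > 11, i.e. R(5, 5) ≥ 12.

Largest n = 11; hence R(5, 5) > 11.


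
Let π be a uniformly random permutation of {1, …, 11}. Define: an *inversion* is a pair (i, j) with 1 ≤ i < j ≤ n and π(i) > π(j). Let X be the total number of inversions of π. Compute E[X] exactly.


Write X = Σ X_I over the C(11, 2) = 55 pairs i < j, with X_I the indicator of one inversion.
There are 55 indicators.
For each fixed pair i < j, the values π(i) and π(j) are two distinct elements of {1, …, 11} in uniformly random order; by symmetry P[π(i) > π(j)] = 1/2.
By linearity: E[X] = 55 · (1/2) = C(11, 2) · (1/2) = 55/2 = 55/2 ≈ 27.500.

E[X] = 55/2 = 27.500.


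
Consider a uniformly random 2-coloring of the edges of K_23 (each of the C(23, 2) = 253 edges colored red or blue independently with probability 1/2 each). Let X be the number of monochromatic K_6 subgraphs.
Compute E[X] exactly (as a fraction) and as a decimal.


Let X = Σ_S X_S over the C(23, 6) = 100947 subsets S of size 6, where X_S = 1 if the K_6 on S is monochromatic.
For a fixed S, the K_6 on S has C(6, 2) = 15 edges. P[all 15 edges red] = (1/2)^15, and likewise for blue, so P[monochromatic] = 2·(1/2)^15 = 2^{1 − 15} = 1/16384.
By linearity of expectation: E[X] = C(23, 6) · 2^{1 − 15} = 100947 · 1/16384 = 100947/16384.
Numerically: E[X] ≈ 6.161.

E[X] = C(23,6)·2^(1−C(6,2)) = 100947/16384 ≈ 6.161.


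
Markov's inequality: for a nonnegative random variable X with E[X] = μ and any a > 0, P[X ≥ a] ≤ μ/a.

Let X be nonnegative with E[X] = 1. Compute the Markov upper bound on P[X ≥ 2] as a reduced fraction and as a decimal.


μ = E[X] = 1, a = 2.
Markov: P[X ≥ 2] ≤ μ/a = (1)/2 = 1/2.
Numerically: ≈ 0.500000.
(Since a = 2 > μ = 1.000000, the bound 1/2 is < 1 and informative.)

P[X ≥ 2] ≤ 1/2 ≈ 0.500000.


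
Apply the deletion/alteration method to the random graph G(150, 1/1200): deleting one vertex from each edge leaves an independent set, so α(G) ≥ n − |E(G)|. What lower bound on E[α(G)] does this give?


E[|E(G)|] = C(150, 2)·p = 11175 · (1/1200) = 149/16.
E[α(G)] ≥ n − E[|E(G)|] = 150 − 149/16 = 2251/16.
Numerically: ≈ 140.688.
(This is only a lower bound; the true E[α(G)] may be larger.)

E[α(G)] ≥ 2251/16 ≈ 140.688.


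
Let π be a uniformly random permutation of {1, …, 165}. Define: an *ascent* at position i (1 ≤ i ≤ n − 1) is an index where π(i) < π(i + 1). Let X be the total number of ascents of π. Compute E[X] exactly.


Write X = Σ X_I over i = 1, …, 164, with X_I the indicator of one ascent.
There are 164 indicators.
For each fixed i, the pair (π(i), π(i+1)) is a uniformly random ordered pair of distinct values from {1, …, 165}; by symmetry P[π(i) < π(i+1)] = 1/2.
By linearity: E[X] = 164 · (1/2) = (165 − 1) · (1/2) = 82 ≈ 82.000.

E[X] = 82 = 82.000.
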